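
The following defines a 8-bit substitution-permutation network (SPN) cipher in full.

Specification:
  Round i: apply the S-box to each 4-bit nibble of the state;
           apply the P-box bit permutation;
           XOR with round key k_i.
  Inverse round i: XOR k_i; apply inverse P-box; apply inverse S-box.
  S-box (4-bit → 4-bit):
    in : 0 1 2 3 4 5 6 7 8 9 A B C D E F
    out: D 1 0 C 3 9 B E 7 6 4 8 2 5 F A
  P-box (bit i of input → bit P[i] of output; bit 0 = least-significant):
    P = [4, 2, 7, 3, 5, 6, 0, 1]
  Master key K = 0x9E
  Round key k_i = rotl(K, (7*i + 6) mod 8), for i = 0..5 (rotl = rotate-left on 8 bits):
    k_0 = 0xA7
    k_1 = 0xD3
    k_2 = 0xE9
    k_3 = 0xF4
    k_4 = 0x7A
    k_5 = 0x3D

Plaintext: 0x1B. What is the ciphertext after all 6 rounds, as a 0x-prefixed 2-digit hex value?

0x6E

s_0 = plaintext = 0x1B
s_1 = Round(s_0, k_0) = 0x8F
s_2 = Round(s_1, k_1) = 0xBE
s_3 = Round(s_2, k_2) = 0x77
s_4 = Round(s_3, k_3) = 0x3B
s_5 = Round(s_4, k_4) = 0x71
s_6 = Round(s_5, k_5) = 0x6E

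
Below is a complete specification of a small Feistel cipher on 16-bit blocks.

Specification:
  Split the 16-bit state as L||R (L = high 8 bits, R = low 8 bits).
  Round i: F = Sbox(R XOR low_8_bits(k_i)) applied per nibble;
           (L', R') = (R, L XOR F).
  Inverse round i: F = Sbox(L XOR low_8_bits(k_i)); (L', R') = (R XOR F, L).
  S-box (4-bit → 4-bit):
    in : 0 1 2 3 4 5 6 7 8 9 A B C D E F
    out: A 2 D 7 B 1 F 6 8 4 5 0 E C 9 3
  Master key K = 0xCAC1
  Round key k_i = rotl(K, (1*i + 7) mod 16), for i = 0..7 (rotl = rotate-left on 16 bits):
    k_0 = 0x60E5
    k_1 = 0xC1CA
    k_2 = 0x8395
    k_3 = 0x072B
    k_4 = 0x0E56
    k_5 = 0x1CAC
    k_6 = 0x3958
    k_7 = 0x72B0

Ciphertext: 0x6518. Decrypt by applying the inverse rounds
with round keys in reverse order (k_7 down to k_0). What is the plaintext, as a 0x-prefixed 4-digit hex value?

0xC096

s_0 = ciphertext = 0x6518
s_1 = InvRound(s_0, k_7) = 0xD965
s_2 = InvRound(s_1, k_6) = 0xE7D9
s_3 = InvRound(s_2, k_5) = 0x69E7
s_4 = InvRound(s_3, k_4) = 0x9469
s_5 = InvRound(s_4, k_3) = 0x6A94
s_6 = InvRound(s_5, k_2) = 0xA76A
s_7 = InvRound(s_6, k_1) = 0x96A7
s_8 = InvRound(s_7, k_0) = 0xC096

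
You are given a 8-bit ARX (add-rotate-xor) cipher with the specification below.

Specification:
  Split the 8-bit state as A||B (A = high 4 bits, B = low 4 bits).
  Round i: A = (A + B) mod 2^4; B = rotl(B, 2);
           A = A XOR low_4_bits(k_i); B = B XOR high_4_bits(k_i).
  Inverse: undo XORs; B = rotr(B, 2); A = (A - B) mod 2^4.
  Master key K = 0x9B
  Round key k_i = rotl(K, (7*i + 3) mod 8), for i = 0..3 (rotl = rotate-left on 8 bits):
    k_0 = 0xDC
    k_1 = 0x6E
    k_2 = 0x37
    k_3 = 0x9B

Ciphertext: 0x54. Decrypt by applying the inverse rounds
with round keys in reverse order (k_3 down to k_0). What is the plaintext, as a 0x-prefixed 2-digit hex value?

0x80

s_0 = ciphertext = 0x54
s_1 = InvRound(s_0, k_3) = 0x77
s_2 = InvRound(s_1, k_2) = 0xF1
s_3 = InvRound(s_2, k_1) = 0x4D
s_4 = InvRound(s_3, k_0) = 0x80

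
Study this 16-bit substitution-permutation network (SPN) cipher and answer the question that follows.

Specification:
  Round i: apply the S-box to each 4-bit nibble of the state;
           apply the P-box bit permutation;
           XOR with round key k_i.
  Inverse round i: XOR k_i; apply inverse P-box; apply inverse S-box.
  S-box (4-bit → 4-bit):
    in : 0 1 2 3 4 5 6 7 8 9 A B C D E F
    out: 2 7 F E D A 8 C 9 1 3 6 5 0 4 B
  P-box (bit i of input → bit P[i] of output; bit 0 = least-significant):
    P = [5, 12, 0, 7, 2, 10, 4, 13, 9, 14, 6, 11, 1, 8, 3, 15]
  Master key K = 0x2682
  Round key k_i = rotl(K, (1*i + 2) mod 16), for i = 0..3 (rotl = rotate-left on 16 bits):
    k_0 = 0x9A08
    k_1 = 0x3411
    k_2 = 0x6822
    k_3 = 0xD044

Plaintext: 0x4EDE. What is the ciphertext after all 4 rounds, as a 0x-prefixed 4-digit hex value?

0xB04E

s_0 = plaintext = 0x4EDE
s_1 = Round(s_0, k_0) = 0x1A43
s_2 = Round(s_1, k_1) = 0x478E
s_3 = Round(s_2, k_2) = 0xC06D
s_4 = Round(s_3, k_3) = 0xB04E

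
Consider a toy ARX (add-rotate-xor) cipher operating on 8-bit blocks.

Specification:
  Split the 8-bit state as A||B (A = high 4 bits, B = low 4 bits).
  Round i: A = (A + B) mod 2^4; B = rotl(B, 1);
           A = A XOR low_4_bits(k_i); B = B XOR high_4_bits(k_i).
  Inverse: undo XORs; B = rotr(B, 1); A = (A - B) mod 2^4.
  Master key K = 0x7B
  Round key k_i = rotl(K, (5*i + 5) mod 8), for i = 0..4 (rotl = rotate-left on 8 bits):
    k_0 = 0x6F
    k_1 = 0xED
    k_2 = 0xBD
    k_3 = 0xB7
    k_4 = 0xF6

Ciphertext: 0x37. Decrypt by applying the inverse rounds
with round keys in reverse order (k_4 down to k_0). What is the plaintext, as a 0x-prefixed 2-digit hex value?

0x00

s_0 = ciphertext = 0x37
s_1 = InvRound(s_0, k_4) = 0x14
s_2 = InvRound(s_1, k_3) = 0x7F
s_3 = InvRound(s_2, k_2) = 0x82
s_4 = InvRound(s_3, k_1) = 0xF6
s_5 = InvRound(s_4, k_0) = 0x00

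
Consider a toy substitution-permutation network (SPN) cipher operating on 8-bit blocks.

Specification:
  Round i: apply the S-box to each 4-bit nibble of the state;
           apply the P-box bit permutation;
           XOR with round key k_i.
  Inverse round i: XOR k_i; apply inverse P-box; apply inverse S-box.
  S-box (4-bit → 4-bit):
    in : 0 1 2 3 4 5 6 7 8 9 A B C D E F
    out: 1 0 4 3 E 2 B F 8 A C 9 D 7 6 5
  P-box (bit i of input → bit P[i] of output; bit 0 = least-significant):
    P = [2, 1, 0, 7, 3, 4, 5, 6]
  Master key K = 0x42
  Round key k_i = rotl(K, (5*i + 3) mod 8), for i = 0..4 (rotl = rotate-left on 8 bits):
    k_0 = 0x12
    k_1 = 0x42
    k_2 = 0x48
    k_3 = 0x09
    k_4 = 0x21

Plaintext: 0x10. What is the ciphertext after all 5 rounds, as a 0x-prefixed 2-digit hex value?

0x7C

s_0 = plaintext = 0x10
s_1 = Round(s_0, k_0) = 0x16
s_2 = Round(s_1, k_1) = 0xC4
s_3 = Round(s_2, k_2) = 0xA3
s_4 = Round(s_3, k_3) = 0x6F
s_5 = Round(s_4, k_4) = 0x7C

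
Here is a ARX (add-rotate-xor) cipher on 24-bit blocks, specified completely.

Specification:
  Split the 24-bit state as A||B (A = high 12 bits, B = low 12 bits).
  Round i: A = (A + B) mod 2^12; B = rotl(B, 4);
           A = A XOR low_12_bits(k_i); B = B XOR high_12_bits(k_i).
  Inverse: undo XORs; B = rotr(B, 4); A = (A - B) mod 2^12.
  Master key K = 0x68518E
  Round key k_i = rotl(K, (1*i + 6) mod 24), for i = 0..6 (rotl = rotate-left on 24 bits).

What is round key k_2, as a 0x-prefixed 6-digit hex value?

K = 0x68518E
k_0 = rotl(K, (1*0+6) mod 24) = rotl(K, 6) = 0x14639A
k_1 = rotl(K, (1*1+6) mod 24) = rotl(K, 7) = 0x28C734
k_2 = rotl(K, (1*2+6) mod 24) = rotl(K, 8) = 0x518E68

0x518E68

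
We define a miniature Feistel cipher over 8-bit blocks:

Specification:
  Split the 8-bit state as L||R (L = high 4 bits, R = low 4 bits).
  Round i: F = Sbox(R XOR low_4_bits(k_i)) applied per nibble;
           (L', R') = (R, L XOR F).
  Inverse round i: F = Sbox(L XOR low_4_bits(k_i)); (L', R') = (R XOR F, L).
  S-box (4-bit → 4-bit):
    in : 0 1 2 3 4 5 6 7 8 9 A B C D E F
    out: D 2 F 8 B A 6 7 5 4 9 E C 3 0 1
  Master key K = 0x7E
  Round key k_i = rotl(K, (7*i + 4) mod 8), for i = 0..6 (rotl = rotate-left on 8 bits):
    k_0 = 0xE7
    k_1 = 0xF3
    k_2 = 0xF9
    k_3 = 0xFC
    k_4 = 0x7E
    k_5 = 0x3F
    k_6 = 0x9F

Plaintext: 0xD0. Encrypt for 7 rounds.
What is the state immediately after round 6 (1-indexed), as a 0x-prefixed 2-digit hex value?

s_0 = plaintext = 0xD0
s_1 = Round(s_0, k_0) = 0x0A
s_2 = Round(s_1, k_1) = 0xA4
s_3 = Round(s_2, k_2) = 0x49
s_4 = Round(s_3, k_3) = 0x9E
s_5 = Round(s_4, k_4) = 0xE4
s_6 = Round(s_5, k_5) = 0x40
s_7 = Round(s_6, k_6) = 0x05

0x40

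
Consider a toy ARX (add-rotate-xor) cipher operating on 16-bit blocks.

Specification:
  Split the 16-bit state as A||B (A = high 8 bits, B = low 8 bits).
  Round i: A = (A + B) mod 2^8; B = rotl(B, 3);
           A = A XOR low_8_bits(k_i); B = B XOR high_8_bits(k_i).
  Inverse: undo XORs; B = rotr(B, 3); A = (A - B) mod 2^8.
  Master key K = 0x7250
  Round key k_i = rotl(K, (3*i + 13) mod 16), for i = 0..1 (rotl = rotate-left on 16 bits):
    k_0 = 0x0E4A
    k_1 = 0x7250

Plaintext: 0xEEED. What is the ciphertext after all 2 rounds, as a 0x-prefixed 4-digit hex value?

s_0 = plaintext = 0xEEED
s_1 = Round(s_0, k_0) = 0x9161
s_2 = Round(s_1, k_1) = 0xA279

0xA279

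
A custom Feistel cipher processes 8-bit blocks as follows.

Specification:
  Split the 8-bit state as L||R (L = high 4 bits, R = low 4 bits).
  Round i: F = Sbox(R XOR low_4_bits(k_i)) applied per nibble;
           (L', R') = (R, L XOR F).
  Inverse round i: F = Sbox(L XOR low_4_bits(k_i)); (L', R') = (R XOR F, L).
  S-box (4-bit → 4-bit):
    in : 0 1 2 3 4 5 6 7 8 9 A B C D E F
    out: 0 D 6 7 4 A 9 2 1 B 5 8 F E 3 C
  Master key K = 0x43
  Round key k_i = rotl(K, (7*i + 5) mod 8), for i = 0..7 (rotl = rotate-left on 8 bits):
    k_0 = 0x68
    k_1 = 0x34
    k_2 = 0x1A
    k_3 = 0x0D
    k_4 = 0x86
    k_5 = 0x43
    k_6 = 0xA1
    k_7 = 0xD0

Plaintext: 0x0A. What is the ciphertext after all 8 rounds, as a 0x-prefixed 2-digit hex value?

s_0 = plaintext = 0x0A
s_1 = Round(s_0, k_0) = 0xA6
s_2 = Round(s_1, k_1) = 0x6C
s_3 = Round(s_2, k_2) = 0xCF
s_4 = Round(s_3, k_3) = 0xFA
s_5 = Round(s_4, k_4) = 0xA0
s_6 = Round(s_5, k_5) = 0x0D
s_7 = Round(s_6, k_6) = 0xDF
s_8 = Round(s_7, k_7) = 0xF1

0xF1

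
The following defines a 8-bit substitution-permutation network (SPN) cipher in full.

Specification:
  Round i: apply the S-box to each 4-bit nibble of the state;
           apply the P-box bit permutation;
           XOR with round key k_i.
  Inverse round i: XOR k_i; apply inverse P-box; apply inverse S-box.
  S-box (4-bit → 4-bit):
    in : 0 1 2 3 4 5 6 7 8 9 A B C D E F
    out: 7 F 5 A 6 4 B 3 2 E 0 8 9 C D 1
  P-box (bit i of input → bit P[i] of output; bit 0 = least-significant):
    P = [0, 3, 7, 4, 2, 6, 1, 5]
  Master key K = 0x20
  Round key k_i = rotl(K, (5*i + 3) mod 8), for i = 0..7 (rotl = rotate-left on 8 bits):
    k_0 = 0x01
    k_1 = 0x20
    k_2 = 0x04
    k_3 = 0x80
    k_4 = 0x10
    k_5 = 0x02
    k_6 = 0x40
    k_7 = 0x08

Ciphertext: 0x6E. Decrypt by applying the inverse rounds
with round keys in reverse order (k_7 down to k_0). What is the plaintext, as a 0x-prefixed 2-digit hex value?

0x3C

s_0 = ciphertext = 0x6E
s_1 = InvRound(s_0, k_7) = 0x1A
s_2 = InvRound(s_1, k_6) = 0x43
s_3 = InvRound(s_2, k_5) = 0x8F
s_4 = InvRound(s_3, k_4) = 0x21
s_5 = InvRound(s_4, k_3) = 0xB2
s_6 = InvRound(s_5, k_2) = 0xED
s_7 = InvRound(s_6, k_1) = 0x70
s_8 = InvRound(s_7, k_0) = 0x3C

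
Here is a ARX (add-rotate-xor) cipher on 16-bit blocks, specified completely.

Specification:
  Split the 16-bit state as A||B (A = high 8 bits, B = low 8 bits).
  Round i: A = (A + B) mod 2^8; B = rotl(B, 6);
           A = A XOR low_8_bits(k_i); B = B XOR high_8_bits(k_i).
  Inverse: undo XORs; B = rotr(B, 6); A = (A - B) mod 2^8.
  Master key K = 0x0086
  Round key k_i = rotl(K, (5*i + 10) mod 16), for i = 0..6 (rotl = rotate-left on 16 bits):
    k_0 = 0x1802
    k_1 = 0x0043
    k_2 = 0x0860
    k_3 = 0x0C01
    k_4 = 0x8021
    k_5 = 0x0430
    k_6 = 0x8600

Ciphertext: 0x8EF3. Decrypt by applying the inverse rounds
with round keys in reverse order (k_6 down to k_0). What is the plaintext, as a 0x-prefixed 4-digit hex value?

s_0 = ciphertext = 0x8EF3
s_1 = InvRound(s_0, k_6) = 0xB9D5
s_2 = InvRound(s_1, k_5) = 0x4247
s_3 = InvRound(s_2, k_4) = 0x441F
s_4 = InvRound(s_3, k_3) = 0xF94C
s_5 = InvRound(s_4, k_2) = 0x8811
s_6 = InvRound(s_5, k_1) = 0x8744
s_7 = InvRound(s_6, k_0) = 0x1471

0x1471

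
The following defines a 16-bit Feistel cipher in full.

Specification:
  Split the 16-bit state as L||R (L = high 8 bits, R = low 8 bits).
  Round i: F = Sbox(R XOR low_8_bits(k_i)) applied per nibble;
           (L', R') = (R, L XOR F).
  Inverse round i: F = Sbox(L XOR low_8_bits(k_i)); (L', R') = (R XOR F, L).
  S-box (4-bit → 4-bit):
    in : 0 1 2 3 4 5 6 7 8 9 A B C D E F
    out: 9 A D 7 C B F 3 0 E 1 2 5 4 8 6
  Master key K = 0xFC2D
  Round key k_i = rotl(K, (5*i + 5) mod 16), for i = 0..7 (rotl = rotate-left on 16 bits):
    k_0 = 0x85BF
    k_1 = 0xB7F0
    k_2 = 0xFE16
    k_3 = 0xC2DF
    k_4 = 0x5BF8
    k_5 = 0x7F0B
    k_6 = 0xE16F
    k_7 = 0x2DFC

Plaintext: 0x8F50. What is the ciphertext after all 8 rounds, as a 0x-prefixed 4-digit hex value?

0x15DA

s_0 = plaintext = 0x8F50
s_1 = Round(s_0, k_0) = 0x5009
s_2 = Round(s_1, k_1) = 0x093E
s_3 = Round(s_2, k_2) = 0x3ED9
s_4 = Round(s_3, k_3) = 0xD9A1
s_5 = Round(s_4, k_4) = 0xA167
s_6 = Round(s_5, k_5) = 0x6754
s_7 = Round(s_6, k_6) = 0x5415
s_8 = Round(s_7, k_7) = 0x15DA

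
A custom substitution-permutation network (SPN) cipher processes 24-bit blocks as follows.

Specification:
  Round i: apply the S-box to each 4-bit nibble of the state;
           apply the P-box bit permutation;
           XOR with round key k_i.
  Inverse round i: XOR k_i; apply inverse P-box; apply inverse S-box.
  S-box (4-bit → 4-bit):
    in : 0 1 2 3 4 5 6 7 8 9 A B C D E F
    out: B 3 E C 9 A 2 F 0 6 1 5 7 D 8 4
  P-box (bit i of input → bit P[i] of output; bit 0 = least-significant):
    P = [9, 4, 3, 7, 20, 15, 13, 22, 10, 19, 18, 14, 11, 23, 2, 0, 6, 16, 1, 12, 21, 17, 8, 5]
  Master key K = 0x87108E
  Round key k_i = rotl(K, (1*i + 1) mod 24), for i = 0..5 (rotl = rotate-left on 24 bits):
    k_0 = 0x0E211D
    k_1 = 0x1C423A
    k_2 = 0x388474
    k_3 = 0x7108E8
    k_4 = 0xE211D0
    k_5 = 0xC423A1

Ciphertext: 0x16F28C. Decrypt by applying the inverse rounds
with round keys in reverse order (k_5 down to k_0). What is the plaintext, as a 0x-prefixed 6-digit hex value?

s_0 = ciphertext = 0x16F28C
s_1 = InvRound(s_0, k_5) = 0x2E2E0F
s_2 = InvRound(s_1, k_4) = 0xFD7C37
s_3 = InvRound(s_2, k_3) = 0x8D27F2
s_4 = InvRound(s_3, k_2) = 0xB99FC4
s_5 = InvRound(s_4, k_1) = 0xD7CD62
s_6 = InvRound(s_5, k_0) = 0xEC7079

0xEC7079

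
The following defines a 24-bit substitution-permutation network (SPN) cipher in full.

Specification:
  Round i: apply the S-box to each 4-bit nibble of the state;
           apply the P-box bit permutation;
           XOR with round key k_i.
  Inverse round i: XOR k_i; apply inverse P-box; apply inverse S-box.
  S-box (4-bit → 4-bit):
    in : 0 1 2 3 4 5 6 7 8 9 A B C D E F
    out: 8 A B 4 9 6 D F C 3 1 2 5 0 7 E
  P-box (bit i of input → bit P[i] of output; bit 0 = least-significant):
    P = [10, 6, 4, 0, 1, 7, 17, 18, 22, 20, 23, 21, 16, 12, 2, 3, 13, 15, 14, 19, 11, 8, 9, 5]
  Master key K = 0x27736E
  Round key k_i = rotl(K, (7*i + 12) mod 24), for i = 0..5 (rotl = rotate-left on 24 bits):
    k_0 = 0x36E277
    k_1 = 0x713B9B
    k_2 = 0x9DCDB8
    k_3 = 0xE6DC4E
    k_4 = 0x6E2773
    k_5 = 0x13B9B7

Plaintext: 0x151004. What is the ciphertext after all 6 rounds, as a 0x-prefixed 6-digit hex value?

0x71ED1C

s_0 = plaintext = 0x151004
s_1 = Round(s_0, k_0) = 0x12375E
s_2 = Round(s_1, k_1) = 0x8B9E6F
s_3 = Round(s_2, k_2) = 0x4A5FCB
s_4 = Round(s_3, k_3) = 0x54E428
s_5 = Round(s_4, k_4) = 0x0314E4
s_6 = Round(s_5, k_5) = 0x71ED1C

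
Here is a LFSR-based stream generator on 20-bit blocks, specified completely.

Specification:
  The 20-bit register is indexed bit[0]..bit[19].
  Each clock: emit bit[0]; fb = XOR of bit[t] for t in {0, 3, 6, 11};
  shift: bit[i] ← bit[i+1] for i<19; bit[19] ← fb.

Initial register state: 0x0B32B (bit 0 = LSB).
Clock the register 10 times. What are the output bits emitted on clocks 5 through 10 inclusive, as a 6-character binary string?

010011

reg_0 = 0x0B32B
clock 1: out=1, reg = 0x05995
clock 2: out=1, reg = 0x02CCA
clock 3: out=0, reg = 0x81665
clock 4: out=1, reg = 0x40B32
clock 5: out=0, reg = 0xA0599
clock 6: out=1, reg = 0x502CC
clock 7: out=0, reg = 0x28166
clock 8: out=0, reg = 0x940B3
clock 9: out=1, reg = 0xCA059
clock 10: out=1, reg = 0xE502C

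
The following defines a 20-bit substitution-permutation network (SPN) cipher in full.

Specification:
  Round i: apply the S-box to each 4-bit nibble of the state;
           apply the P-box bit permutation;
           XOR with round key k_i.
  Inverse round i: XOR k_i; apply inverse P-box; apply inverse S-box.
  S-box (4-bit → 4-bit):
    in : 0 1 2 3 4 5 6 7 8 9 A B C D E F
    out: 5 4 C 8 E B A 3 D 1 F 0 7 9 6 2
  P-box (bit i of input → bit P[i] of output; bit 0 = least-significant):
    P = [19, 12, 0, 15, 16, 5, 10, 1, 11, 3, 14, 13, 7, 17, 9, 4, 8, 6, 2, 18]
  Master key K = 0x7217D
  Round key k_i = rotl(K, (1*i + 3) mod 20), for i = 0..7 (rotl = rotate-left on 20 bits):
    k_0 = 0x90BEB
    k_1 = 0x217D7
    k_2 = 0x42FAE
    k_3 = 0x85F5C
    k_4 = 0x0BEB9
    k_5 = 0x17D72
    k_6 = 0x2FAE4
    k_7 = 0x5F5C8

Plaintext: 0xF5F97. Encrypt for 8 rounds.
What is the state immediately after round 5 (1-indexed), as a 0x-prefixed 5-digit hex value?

s_0 = plaintext = 0xF5F97
s_1 = Round(s_0, k_0) = 0x21B33
s_2 = Round(s_1, k_1) = 0x695D1
s_3 = Round(s_2, k_2) = 0x10765
s_4 = Round(s_3, k_3) = 0x0C5F2
s_5 = Round(s_4, k_4) = 0x21514
s_6 = Round(s_5, k_5) = 0x5C37F
s_7 = Round(s_6, k_6) = 0x5C904
s_8 = Round(s_7, k_7) = 0x26A09

0x21514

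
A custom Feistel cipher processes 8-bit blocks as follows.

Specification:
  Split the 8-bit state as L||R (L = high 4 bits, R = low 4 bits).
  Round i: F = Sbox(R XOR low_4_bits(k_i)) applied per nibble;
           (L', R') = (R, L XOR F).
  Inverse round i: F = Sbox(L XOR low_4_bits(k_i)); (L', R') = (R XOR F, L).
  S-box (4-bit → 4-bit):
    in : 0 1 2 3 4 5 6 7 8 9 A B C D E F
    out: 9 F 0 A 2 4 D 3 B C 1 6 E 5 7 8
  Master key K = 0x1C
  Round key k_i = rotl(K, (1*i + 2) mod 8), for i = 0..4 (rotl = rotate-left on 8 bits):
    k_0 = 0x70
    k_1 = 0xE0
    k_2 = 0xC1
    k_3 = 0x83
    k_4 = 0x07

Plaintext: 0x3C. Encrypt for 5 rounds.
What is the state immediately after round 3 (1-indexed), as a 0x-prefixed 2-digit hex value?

s_0 = plaintext = 0x3C
s_1 = Round(s_0, k_0) = 0xCD
s_2 = Round(s_1, k_1) = 0xD9
s_3 = Round(s_2, k_2) = 0x96
s_4 = Round(s_3, k_3) = 0x6D
s_5 = Round(s_4, k_4) = 0xD7

0x96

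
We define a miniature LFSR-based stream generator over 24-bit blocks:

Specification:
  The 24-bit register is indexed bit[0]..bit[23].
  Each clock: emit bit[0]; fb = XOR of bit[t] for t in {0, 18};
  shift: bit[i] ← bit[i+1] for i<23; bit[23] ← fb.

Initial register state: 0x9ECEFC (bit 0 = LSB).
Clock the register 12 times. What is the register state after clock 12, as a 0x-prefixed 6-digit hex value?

0x81B9EC

reg_0 = 0x9ECEFC
clock 1: out=0, reg = 0xCF677E
clock 2: out=0, reg = 0xE7B3BF
clock 3: out=1, reg = 0x73D9DF
clock 4: out=1, reg = 0xB9ECEF
clock 5: out=1, reg = 0xDCF677
clock 6: out=1, reg = 0x6E7B3B
clock 7: out=1, reg = 0x373D9D
clock 8: out=1, reg = 0x1B9ECE
clock 9: out=0, reg = 0x0DCF67
clock 10: out=1, reg = 0x06E7B3
clock 11: out=1, reg = 0x0373D9
clock 12: out=1, reg = 0x81B9EC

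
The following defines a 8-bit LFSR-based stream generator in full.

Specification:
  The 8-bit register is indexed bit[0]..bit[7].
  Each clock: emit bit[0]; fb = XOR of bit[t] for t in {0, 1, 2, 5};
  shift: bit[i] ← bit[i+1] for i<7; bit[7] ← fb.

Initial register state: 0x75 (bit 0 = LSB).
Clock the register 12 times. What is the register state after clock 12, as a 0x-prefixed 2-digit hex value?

reg_0 = 0x75
clock 1: out=1, reg = 0xBA
clock 2: out=0, reg = 0x5D
clock 3: out=1, reg = 0x2E
clock 4: out=0, reg = 0x97
clock 5: out=1, reg = 0xCB
clock 6: out=1, reg = 0x65
clock 7: out=1, reg = 0xB2
clock 8: out=0, reg = 0x59
clock 9: out=1, reg = 0xAC
clock 10: out=0, reg = 0x56
clock 11: out=0, reg = 0x2B
clock 12: out=1, reg = 0x95

0x95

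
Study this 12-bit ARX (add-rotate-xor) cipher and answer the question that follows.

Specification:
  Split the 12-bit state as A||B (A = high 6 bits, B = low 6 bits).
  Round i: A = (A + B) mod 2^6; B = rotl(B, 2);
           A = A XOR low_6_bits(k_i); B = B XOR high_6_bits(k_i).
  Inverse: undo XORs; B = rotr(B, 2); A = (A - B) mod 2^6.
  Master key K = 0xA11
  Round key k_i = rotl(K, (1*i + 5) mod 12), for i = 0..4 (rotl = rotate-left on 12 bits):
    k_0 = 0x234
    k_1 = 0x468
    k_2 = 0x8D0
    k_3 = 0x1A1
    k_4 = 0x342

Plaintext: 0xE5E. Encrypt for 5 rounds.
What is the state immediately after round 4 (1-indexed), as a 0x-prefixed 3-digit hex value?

s_0 = plaintext = 0xE5E
s_1 = Round(s_0, k_0) = 0x8F1
s_2 = Round(s_1, k_1) = 0xF16
s_3 = Round(s_2, k_2) = 0x0BA
s_4 = Round(s_3, k_3) = 0x76D
s_5 = Round(s_4, k_4) = 0x23B

0x76D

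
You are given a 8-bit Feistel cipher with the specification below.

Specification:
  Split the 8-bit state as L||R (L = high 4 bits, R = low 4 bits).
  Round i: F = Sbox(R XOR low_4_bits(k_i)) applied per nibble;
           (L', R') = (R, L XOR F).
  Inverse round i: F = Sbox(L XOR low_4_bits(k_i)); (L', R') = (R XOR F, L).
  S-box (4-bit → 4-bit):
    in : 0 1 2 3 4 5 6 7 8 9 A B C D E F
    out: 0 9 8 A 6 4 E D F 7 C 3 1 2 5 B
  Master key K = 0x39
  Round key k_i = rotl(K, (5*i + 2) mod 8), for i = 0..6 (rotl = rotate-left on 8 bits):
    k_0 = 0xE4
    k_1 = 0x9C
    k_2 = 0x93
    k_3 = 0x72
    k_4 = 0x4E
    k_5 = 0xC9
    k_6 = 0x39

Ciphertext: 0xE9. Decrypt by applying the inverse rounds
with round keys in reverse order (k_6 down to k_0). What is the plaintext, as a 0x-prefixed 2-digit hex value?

s_0 = ciphertext = 0xE9
s_1 = InvRound(s_0, k_6) = 0x4E
s_2 = InvRound(s_1, k_5) = 0xC4
s_3 = InvRound(s_2, k_4) = 0xCC
s_4 = InvRound(s_3, k_3) = 0x9C
s_5 = InvRound(s_4, k_2) = 0x09
s_6 = InvRound(s_5, k_1) = 0x80
s_7 = InvRound(s_6, k_0) = 0x18

0x18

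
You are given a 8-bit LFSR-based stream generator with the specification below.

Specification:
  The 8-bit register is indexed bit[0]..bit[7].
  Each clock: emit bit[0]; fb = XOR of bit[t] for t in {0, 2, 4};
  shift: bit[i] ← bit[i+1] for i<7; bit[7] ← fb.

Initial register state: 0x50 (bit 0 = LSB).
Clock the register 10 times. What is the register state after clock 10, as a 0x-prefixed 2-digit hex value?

reg_0 = 0x50
clock 1: out=0, reg = 0xA8
clock 2: out=0, reg = 0x54
clock 3: out=0, reg = 0x2A
clock 4: out=0, reg = 0x15
clock 5: out=1, reg = 0x8A
clock 6: out=0, reg = 0x45
clock 7: out=1, reg = 0x22
clock 8: out=0, reg = 0x11
clock 9: out=1, reg = 0x08
clock 10: out=0, reg = 0x04

0x04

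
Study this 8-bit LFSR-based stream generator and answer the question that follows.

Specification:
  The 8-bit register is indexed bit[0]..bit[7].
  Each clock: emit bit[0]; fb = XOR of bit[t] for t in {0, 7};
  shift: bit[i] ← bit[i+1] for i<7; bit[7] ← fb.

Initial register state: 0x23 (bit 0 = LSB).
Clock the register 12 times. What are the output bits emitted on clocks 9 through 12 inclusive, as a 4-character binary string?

1000

reg_0 = 0x23
clock 1: out=1, reg = 0x91
clock 2: out=1, reg = 0x48
clock 3: out=0, reg = 0x24
clock 4: out=0, reg = 0x12
clock 5: out=0, reg = 0x09
clock 6: out=1, reg = 0x84
clock 7: out=0, reg = 0xC2
clock 8: out=0, reg = 0xE1
clock 9: out=1, reg = 0x70
clock 10: out=0, reg = 0x38
clock 11: out=0, reg = 0x1C
clock 12: out=0, reg = 0x0E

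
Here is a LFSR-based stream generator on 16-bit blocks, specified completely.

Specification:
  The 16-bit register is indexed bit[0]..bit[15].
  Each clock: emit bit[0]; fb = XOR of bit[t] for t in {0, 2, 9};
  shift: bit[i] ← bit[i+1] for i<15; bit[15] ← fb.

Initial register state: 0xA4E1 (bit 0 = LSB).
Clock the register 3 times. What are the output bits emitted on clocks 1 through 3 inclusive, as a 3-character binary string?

100

reg_0 = 0xA4E1
clock 1: out=1, reg = 0xD270
clock 2: out=0, reg = 0xE938
clock 3: out=0, reg = 0x749C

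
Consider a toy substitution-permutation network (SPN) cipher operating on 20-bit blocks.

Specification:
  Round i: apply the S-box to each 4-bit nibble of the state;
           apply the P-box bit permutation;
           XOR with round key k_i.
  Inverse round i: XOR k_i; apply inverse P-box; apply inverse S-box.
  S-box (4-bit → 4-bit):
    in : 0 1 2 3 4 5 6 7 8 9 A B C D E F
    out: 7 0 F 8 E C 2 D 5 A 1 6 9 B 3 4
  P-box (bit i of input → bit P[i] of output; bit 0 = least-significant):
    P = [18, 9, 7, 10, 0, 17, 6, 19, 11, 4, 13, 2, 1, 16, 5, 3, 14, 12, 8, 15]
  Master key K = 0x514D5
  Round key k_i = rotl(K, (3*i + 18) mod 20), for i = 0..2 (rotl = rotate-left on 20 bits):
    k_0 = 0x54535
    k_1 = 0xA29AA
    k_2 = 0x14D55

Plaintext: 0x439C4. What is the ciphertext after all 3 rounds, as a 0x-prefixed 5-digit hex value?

s_0 = plaintext = 0x439C4
s_1 = Round(s_0, k_0) = 0xDD2A8
s_2 = Round(s_1, k_1) = 0xFD135
s_3 = Round(s_2, k_2) = 0x848DF

0x848DF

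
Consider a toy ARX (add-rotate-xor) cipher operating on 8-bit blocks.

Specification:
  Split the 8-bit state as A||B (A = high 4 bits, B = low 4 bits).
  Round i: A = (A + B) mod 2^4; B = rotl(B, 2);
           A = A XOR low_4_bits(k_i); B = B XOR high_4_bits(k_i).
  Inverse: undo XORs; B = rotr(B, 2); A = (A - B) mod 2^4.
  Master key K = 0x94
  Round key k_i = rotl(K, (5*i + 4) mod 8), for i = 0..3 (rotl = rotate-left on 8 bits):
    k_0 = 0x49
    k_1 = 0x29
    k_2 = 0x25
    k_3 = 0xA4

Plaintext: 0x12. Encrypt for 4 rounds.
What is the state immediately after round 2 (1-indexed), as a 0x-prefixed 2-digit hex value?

0xF1

s_0 = plaintext = 0x12
s_1 = Round(s_0, k_0) = 0xAC
s_2 = Round(s_1, k_1) = 0xF1
s_3 = Round(s_2, k_2) = 0x56
s_4 = Round(s_3, k_3) = 0xF3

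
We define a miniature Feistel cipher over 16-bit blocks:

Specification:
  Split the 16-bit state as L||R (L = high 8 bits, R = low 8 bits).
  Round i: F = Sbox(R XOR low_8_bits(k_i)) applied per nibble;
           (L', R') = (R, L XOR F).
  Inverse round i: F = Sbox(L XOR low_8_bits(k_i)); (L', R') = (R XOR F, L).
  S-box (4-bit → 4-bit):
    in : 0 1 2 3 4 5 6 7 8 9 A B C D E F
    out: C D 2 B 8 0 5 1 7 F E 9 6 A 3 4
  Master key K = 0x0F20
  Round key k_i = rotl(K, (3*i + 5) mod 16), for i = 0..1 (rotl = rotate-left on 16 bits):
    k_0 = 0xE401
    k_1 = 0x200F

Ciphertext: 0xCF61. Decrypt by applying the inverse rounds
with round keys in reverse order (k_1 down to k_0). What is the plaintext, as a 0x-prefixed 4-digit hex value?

s_0 = ciphertext = 0xCF61
s_1 = InvRound(s_0, k_1) = 0x0DCF
s_2 = InvRound(s_1, k_0) = 0x090D

0x090D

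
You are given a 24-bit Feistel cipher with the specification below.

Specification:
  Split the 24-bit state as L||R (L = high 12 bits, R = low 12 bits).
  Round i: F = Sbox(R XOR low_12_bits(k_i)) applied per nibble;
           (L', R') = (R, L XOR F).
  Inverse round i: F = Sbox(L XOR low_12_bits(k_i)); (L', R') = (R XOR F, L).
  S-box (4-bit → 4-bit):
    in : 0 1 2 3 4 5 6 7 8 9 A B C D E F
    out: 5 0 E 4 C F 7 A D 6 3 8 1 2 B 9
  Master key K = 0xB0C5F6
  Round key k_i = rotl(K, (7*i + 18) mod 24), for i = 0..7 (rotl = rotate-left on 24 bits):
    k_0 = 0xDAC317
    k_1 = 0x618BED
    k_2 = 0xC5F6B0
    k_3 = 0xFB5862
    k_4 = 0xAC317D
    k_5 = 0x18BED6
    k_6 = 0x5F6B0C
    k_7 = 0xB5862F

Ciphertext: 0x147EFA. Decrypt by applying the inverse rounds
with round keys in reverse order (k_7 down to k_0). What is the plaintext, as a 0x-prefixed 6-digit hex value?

0xCFEFA7

s_0 = ciphertext = 0x147EFA
s_1 = InvRound(s_0, k_7) = 0x487147
s_2 = InvRound(s_1, k_6) = 0x89F487
s_3 = InvRound(s_2, k_5) = 0x34189F
s_4 = InvRound(s_3, k_4) = 0x6DE341
s_5 = InvRound(s_4, k_3) = 0x8C06DE
s_6 = InvRound(s_5, k_2) = 0xD7B8C0
s_7 = InvRound(s_6, k_1) = 0xFA7D7B
s_8 = InvRound(s_7, k_0) = 0xCFEFA7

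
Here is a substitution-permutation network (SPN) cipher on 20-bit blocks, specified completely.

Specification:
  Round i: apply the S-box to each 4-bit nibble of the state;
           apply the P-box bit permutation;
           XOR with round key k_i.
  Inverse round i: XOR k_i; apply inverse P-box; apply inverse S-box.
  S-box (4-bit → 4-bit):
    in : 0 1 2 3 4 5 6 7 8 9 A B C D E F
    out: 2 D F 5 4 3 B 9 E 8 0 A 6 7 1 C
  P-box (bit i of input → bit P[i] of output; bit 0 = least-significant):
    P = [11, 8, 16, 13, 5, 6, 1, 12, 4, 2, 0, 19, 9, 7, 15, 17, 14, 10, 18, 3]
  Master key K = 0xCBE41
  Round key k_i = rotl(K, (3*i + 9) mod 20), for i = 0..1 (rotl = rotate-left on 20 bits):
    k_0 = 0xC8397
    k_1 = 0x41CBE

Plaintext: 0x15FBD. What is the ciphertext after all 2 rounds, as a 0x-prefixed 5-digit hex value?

s_0 = plaintext = 0x15FBD
s_1 = Round(s_0, k_0) = 0x1D85E
s_2 = Round(s_1, k_1) = 0x8D653

0x8D653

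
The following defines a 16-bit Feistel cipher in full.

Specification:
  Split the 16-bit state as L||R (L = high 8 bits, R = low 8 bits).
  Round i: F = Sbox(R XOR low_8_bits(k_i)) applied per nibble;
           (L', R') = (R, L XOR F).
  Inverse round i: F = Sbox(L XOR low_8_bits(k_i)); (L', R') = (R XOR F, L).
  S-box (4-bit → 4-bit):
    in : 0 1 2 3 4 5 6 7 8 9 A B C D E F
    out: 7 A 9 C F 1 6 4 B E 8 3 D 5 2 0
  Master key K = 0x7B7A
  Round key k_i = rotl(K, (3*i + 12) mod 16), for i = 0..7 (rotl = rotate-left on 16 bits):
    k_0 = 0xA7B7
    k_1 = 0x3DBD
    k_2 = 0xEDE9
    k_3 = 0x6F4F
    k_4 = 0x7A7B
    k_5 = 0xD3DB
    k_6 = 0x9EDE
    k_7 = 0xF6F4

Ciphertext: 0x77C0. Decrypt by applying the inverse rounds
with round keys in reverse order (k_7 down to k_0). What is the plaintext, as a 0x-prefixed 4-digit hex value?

s_0 = ciphertext = 0x77C0
s_1 = InvRound(s_0, k_7) = 0x7C77
s_2 = InvRound(s_1, k_6) = 0xFE7C
s_3 = InvRound(s_2, k_5) = 0xEDFE
s_4 = InvRound(s_3, k_4) = 0x18ED
s_5 = InvRound(s_4, k_3) = 0xF918
s_6 = InvRound(s_5, k_2) = 0xBFF9
s_7 = InvRound(s_6, k_1) = 0x80BF
s_8 = InvRound(s_7, k_0) = 0x7B80

0x7B80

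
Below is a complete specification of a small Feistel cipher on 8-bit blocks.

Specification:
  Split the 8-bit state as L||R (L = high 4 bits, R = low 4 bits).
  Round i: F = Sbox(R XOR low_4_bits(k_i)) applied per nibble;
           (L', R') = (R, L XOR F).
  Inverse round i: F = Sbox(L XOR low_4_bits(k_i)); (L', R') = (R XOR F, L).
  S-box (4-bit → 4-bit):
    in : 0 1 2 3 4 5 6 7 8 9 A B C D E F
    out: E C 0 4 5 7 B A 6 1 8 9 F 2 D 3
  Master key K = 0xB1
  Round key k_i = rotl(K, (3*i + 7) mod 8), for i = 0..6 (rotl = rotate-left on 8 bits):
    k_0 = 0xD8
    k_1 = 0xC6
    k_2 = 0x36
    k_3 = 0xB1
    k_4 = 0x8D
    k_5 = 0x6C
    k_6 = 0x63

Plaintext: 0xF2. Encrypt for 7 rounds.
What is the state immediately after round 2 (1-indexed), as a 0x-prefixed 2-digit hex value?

0x7E

s_0 = plaintext = 0xF2
s_1 = Round(s_0, k_0) = 0x27
s_2 = Round(s_1, k_1) = 0x7E
s_3 = Round(s_2, k_2) = 0xE1
s_4 = Round(s_3, k_3) = 0x10
s_5 = Round(s_4, k_4) = 0x03
s_6 = Round(s_5, k_5) = 0x33
s_7 = Round(s_6, k_6) = 0x3D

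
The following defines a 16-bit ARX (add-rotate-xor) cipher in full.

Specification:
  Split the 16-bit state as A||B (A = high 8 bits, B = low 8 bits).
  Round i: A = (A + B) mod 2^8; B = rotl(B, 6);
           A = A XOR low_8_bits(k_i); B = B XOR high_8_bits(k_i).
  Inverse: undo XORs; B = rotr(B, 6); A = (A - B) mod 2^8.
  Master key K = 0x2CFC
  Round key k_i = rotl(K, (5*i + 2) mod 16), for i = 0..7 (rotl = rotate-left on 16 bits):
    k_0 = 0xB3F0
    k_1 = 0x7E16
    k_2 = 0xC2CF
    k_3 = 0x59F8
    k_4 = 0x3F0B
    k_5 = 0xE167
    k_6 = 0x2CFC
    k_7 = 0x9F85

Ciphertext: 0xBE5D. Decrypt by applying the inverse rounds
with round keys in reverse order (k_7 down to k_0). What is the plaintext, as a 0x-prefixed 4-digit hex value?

s_0 = ciphertext = 0xBE5D
s_1 = InvRound(s_0, k_7) = 0x300B
s_2 = InvRound(s_1, k_6) = 0x309C
s_3 = InvRound(s_2, k_5) = 0x62F5
s_4 = InvRound(s_3, k_4) = 0x3E2B
s_5 = InvRound(s_4, k_3) = 0xFDC9
s_6 = InvRound(s_5, k_2) = 0x062C
s_7 = InvRound(s_6, k_1) = 0xC749
s_8 = InvRound(s_7, k_0) = 0x4CEB

0x4CEB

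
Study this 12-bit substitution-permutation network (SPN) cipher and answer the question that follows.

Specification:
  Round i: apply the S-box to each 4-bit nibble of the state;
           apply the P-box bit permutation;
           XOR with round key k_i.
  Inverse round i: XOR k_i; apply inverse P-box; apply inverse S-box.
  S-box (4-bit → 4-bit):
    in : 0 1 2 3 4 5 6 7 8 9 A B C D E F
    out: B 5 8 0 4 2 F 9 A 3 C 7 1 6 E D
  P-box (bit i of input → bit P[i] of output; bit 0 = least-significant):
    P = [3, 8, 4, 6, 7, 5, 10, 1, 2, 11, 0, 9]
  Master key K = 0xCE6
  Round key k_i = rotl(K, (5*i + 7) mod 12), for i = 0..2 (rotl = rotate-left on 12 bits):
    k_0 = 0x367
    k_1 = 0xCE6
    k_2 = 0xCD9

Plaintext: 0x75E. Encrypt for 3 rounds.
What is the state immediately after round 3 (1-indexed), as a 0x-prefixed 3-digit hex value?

s_0 = plaintext = 0x75E
s_1 = Round(s_0, k_0) = 0x013
s_2 = Round(s_1, k_1) = 0x262
s_3 = Round(s_2, k_2) = 0xA3B

0xA3B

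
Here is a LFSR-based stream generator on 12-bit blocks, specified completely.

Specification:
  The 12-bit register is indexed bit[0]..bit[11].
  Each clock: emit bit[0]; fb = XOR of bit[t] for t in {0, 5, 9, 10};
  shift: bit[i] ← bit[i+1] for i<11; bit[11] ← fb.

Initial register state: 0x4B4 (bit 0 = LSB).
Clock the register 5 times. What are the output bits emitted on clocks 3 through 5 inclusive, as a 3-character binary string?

101

reg_0 = 0x4B4
clock 1: out=0, reg = 0x25A
clock 2: out=0, reg = 0x92D
clock 3: out=1, reg = 0x496
clock 4: out=0, reg = 0xA4B
clock 5: out=1, reg = 0x525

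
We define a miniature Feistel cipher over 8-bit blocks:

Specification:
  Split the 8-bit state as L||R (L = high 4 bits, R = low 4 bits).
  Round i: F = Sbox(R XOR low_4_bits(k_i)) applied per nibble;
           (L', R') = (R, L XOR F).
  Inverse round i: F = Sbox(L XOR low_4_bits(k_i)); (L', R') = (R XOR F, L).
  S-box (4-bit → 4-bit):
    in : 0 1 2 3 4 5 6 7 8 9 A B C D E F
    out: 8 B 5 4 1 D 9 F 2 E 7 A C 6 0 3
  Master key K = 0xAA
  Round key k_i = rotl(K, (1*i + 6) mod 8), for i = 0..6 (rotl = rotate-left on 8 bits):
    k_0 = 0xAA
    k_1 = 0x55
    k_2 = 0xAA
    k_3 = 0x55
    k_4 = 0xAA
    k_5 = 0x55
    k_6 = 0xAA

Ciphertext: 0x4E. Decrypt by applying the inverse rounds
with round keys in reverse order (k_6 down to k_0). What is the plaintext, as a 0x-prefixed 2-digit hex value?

0xF9

s_0 = ciphertext = 0x4E
s_1 = InvRound(s_0, k_6) = 0xE4
s_2 = InvRound(s_1, k_5) = 0xEE
s_3 = InvRound(s_2, k_4) = 0xFE
s_4 = InvRound(s_3, k_3) = 0x9F
s_5 = InvRound(s_4, k_2) = 0xB9
s_6 = InvRound(s_5, k_1) = 0x9B
s_7 = InvRound(s_6, k_0) = 0xF9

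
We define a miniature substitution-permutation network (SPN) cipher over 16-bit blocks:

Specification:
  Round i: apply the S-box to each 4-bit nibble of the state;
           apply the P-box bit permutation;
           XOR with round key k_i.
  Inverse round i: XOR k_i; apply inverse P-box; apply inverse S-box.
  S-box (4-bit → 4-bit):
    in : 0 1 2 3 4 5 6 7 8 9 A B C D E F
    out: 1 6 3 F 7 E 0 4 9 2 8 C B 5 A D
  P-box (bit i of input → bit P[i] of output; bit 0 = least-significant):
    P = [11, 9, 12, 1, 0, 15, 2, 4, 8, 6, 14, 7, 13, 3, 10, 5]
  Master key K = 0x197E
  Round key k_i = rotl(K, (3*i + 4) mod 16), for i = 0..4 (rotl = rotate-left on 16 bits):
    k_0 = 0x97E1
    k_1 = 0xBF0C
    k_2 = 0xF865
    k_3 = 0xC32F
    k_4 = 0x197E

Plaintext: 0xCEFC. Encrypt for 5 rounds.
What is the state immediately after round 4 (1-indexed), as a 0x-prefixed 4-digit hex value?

s_0 = plaintext = 0xCEFC
s_1 = Round(s_0, k_0) = 0xBD1E
s_2 = Round(s_1, k_1) = 0x782A
s_3 = Round(s_2, k_2) = 0x7DE6
s_4 = Round(s_3, k_3) = 0x063F
s_5 = Round(s_4, k_4) = 0xA169

0x063F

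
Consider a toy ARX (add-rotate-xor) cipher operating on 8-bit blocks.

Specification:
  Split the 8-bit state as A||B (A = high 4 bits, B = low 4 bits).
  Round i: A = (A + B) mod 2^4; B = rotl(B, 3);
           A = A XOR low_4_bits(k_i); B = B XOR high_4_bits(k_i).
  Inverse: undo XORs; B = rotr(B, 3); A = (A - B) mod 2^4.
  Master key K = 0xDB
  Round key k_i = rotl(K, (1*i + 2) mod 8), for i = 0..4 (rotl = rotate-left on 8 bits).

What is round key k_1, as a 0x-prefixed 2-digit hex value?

0xDE

K = 0xDB
k_0 = rotl(K, (1*0+2) mod 8) = rotl(K, 2) = 0x6F
k_1 = rotl(K, (1*1+2) mod 8) = rotl(K, 3) = 0xDE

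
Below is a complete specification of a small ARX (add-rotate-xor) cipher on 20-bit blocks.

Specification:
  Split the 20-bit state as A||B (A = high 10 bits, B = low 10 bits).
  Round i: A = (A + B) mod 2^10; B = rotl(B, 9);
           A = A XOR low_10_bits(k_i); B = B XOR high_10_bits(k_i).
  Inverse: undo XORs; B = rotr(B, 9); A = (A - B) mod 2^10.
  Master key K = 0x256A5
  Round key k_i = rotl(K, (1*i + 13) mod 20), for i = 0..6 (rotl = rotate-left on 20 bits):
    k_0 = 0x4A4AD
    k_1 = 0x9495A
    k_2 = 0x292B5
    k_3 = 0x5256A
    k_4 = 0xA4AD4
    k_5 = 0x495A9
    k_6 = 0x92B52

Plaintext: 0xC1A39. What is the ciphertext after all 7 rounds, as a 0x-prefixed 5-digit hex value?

0x0C2D5

s_0 = plaintext = 0xC1A39
s_1 = Round(s_0, k_0) = 0x64A35
s_2 = Round(s_1, k_1) = 0xA7548
s_3 = Round(s_2, k_2) = 0x54000
s_4 = Round(s_3, k_3) = 0x0E949
s_5 = Round(s_4, k_4) = 0xD5C36
s_6 = Round(s_5, k_5) = 0x8913E
s_7 = Round(s_6, k_6) = 0x0C2D5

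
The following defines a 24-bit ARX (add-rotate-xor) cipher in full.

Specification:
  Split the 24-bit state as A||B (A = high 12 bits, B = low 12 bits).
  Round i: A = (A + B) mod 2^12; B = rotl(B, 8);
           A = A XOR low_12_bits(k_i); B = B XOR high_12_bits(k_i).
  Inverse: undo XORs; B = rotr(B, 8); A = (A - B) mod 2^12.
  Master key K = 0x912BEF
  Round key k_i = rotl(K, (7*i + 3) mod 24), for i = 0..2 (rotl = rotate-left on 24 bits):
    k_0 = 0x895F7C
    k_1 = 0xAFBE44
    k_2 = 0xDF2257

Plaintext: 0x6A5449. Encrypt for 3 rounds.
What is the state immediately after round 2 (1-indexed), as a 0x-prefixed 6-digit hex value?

0x927BE6

s_0 = plaintext = 0x6A5449
s_1 = Round(s_0, k_0) = 0x5921D1
s_2 = Round(s_1, k_1) = 0x927BE6
s_3 = Round(s_2, k_2) = 0x75AB4C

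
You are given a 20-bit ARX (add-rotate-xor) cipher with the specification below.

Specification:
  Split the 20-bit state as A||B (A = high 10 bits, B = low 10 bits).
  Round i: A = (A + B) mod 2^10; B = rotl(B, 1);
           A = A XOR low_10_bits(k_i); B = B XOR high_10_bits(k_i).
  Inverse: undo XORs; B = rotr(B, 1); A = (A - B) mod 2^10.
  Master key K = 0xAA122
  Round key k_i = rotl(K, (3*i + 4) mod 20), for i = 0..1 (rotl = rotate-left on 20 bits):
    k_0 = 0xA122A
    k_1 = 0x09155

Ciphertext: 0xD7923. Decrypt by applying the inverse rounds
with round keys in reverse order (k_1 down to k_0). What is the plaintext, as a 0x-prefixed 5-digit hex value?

s_0 = ciphertext = 0xD7923
s_1 = InvRound(s_0, k_1) = 0xE2283
s_2 = InvRound(s_1, k_0) = 0xE7E03

0xE7E03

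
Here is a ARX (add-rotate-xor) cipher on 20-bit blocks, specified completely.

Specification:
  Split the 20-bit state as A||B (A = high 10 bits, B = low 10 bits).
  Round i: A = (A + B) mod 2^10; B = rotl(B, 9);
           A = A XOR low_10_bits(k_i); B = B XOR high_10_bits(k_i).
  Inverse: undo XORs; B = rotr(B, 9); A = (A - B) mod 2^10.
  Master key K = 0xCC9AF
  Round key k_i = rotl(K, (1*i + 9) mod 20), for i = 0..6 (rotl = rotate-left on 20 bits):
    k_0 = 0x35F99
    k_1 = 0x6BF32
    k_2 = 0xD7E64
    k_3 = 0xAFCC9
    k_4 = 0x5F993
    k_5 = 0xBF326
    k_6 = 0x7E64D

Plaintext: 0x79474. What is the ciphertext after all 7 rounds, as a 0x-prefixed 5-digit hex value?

0xDA5C4

s_0 = plaintext = 0x79474
s_1 = Round(s_0, k_0) = 0x700ED
s_2 = Round(s_1, k_1) = 0x67FD9
s_3 = Round(s_2, k_2) = 0xC70B3
s_4 = Round(s_3, k_3) = 0xC18E6
s_5 = Round(s_4, k_4) = 0x9FD0D
s_6 = Round(s_5, k_5) = 0x2A87A
s_7 = Round(s_6, k_6) = 0xDA5C4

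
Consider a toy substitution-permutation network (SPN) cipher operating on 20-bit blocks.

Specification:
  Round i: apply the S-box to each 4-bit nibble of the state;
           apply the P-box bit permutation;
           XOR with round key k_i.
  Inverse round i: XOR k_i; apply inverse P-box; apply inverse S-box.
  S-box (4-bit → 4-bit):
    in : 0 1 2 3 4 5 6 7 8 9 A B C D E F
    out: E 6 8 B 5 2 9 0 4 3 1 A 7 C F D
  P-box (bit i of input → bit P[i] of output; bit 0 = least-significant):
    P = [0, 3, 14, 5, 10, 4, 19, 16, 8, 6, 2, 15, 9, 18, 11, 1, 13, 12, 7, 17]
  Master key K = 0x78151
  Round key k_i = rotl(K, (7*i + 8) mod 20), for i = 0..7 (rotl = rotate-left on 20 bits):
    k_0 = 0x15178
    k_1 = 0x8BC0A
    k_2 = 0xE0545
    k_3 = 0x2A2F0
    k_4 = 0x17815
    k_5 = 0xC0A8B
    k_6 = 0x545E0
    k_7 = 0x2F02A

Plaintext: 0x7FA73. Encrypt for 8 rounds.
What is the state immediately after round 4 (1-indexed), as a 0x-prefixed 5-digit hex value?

s_0 = plaintext = 0x7FA73
s_1 = Round(s_0, k_0) = 0x15A53
s_2 = Round(s_1, k_1) = 0xCADB3
s_3 = Round(s_2, k_2) = 0xFB7F8
s_4 = Round(s_3, k_3) = 0xDC672
s_5 = Round(s_4, k_4) = 0x7F3B5
s_6 = Round(s_5, k_5) = 0xD81D1
s_7 = Round(s_6, k_6) = 0xE0D2C
s_8 = Round(s_7, k_7) = 0x508A5

0xDC672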